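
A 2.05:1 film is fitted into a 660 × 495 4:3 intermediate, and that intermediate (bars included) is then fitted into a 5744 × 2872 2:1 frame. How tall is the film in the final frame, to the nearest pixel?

Inside the 660×495 canvas the film is width-limited at 660.00 × 321.95.
Second fit — the 4:3 canvas into 5744×2872 spans the height: 3829.33 × 2872.00 (×5.8020 from 660×495).
So the film's height is 321.95 × 5.8020 ≈ 1867.97.

1868 px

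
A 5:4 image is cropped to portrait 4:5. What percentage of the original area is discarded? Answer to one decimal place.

portrait 4:5 is narrower than 5:4, so the crop keeps the full height and trims the width.
Fraction kept = (0.800)/(1.250) ≈ 64.00%, so 36.00% is lost.

36.0%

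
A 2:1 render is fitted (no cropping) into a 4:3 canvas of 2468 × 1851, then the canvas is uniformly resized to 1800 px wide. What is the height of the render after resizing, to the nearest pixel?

At 2468×1851 the render is width-limited, so height = 2468 × 1/2 ≈ 1234.00 px.
Resizing to 1800 px wide multiplies everything by 0.7293: 1234.00 → 900.00 px.

900 px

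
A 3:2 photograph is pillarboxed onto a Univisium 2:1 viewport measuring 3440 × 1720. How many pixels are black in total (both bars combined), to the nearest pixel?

Since 1.500 < 2.000, the photograph is height-limited.
Content width = 1720 × 3/2 ≈ 2580.0000 px.
Leftover width: 3440 − 2580.0000 = 860.0000 px.
Across the 1720-px span: 860.0000 × 1720 ≈ 1479200 px.

1479200 pixels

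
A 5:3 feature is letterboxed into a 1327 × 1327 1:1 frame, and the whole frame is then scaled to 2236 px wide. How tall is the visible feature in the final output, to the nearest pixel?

In the 1327×1327 frame the feature fills the width: height = 1327 × 3/5 ≈ 796.20 px.
The frame scales by 2236/1327 = 1.6850; 796.20 × 1.6850 ≈ 1341.60 px.

1342 px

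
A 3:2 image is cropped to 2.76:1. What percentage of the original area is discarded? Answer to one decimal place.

45.7%

Going from 3:2 to 2.76:1 means cutting height while keeping width.
Fraction kept = (1.500)/(2.760) ≈ 54.35%, so 45.65% is lost.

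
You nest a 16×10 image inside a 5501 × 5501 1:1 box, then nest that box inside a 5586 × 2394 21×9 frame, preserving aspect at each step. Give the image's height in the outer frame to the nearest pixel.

1496 px

Inside the 5501×5501 canvas the image is width-limited at 5501.00 × 3438.12.
1:1 in 5586×2394: fills the height, so the intermediate becomes 2394.00 × 2394.00 — a scale of ×0.4352.
So the image's height is 3438.12 × 0.4352 ≈ 1496.25.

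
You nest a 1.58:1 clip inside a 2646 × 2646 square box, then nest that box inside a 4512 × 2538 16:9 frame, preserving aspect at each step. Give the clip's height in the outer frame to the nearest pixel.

1606 px

1.58:1 in 2646×2646: fills the width, so the clip is 2646.00 × 1674.68.
The square canvas is height-limited in 4512×2538, giving 2538.00 × 2538.00; scale factor 0.9592.
Applying the same ×0.9592: 1674.68 → 1606.33.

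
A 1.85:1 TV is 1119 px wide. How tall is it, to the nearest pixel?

At 1.85:1, 1119 / 1.850 ≈ 604.86.

605 px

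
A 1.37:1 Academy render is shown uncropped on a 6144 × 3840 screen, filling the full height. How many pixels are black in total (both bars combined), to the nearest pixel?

3391488 pixels

The render is 3840 × 1.370 ≈ 5260.8000 px wide.
6144 − 5260.8000 = 883.2000 px of bars.
That's 883.2000 × 3840 ≈ 3391488 black pixels.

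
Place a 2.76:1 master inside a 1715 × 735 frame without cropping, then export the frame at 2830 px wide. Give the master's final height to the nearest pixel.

Fitted into 1715×735, the master spans the width; its height is 1715 / 2.760 ≈ 621.38 px.
The frame scales by 2830/1715 = 1.6501; 621.38 × 1.6501 ≈ 1025.36 px.

1025 px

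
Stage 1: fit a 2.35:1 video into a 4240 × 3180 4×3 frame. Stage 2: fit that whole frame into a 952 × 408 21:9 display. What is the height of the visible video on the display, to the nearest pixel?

First fit — 2.35:1 into 4240×3180 spans the width: 4240.00 × 1804.26.
4×3 in 952×408: fills the height, so the intermediate becomes 544.00 × 408.00 — a scale of ×0.1283.
So the video's height is 1804.26 × 0.1283 ≈ 231.49.

231 px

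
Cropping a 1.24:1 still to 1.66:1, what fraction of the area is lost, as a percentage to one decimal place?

25.3%

The width stays; only height is cut (since 1.66:1 is wider than 1.24:1).
Fraction kept = (1.240)/(1.660) ≈ 74.70%, so 25.30% is lost.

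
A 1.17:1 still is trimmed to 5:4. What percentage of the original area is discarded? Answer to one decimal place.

6.4%

Going from 1.17:1 to 5:4 means cutting height while keeping width.
Fraction kept = (1.170)/(1.250) ≈ 93.60%, so 6.40% is lost.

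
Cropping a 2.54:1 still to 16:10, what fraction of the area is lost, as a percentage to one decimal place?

37.0%

16:10 is narrower than 2.54:1, so the crop keeps the full height and trims the width.
Area ratio = (1.600)/(2.540) = 62.99%; the remaining 37.01% is cropped out.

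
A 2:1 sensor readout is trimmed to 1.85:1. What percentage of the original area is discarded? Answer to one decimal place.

Going from 2:1 to 1.85:1 means cutting width while keeping height.
(1.850)/(2.000) ≈ 0.925 of the area survives, leaving 7.50% discarded.

7.5%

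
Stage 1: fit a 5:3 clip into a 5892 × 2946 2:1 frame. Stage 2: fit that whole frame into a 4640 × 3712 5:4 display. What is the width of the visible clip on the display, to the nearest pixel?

5:3 in 5892×2946: fills the height, so the clip is 4910.00 × 2946.00.
Second fit — the 2:1 canvas into 4640×3712 spans the width: 4640.00 × 2320.00 (×0.7875 from 5892×2946).
The clip scales with it: width 4910.00 × 0.7875 ≈ 3866.67.

3867 px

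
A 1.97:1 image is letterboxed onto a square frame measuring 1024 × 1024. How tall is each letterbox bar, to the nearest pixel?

252 px

Since 1.970 > 1.000, the image is width-limited.
That makes the image 519.80 px tall (1024 / 1.970).
Leftover height: 1024 − 519.80 = 504.20 px → 252.10 each side.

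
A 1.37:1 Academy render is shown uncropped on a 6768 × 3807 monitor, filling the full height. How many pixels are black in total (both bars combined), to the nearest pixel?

Content width = 3807 × 1.370 ≈ 5215.5900 px.
Leftover width: 6768 − 5215.5900 = 1552.4100 px.
That's 1552.4100 × 3807 ≈ 5910025 black pixels.

5910025 pixels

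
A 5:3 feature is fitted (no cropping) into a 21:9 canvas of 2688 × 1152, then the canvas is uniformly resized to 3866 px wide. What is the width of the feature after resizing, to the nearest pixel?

2761 px

At 2688×1152 the feature is height-limited, so width = 1152 × 5/3 ≈ 1920.00 px.
Resizing to 3866 px wide multiplies everything by 1.4382: 1920.00 → 2761.43 px.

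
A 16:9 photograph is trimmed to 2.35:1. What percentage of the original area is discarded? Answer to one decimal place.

2.35:1 is wider than 16:9, so the crop keeps the full width and trims the height.
Area ratio = (1.778)/(2.350) = 75.65%; the remaining 24.35% is cropped out.

24.3%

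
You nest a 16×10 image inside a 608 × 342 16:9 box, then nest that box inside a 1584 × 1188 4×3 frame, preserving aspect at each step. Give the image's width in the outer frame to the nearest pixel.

16×10 in 608×342: fills the height, so the image is 547.20 × 342.00.
Second fit — the 16:9 canvas into 1584×1188 spans the width: 1584.00 × 891.00 (×2.6053 from 608×342).
The image scales with it: width 547.20 × 2.6053 ≈ 1425.60.

1426 px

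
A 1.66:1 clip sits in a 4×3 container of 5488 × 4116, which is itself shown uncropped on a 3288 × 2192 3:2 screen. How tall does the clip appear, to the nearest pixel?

Inside the 5488×4116 canvas the clip is width-limited at 5488.00 × 3306.02.
4×3 in 3288×2192: fills the height, so the intermediate becomes 2922.67 × 2192.00 — a scale of ×0.5326.
The clip scales with it: height 3306.02 × 0.5326 ≈ 1760.64.

1761 px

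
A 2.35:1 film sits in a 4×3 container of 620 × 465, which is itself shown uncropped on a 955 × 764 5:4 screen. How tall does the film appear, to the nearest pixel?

406 px

2.35:1 in 620×465: fills the width, so the film is 620.00 × 263.83.
Second fit — the 4×3 canvas into 955×764 spans the width: 955.00 × 716.25 (×1.5403 from 620×465).
Applying the same ×1.5403: 263.83 → 406.38.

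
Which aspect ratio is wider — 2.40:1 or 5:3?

2.4 and 5:3 = 1.667; 2.4 > 1.667.

2.40:1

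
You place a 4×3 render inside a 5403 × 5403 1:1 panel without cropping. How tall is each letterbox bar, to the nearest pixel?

4×3 is wider than 1:1, so it spans the full width.
That makes the image 4052.25 px tall (5403 × 3/4).
Black = 5403 − 4052.25 = 1350.75 px, or 675.38 per bar.

675 px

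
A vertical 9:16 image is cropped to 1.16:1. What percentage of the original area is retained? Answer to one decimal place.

48.5%

Going from vertical 9:16 to 1.16:1 means cutting height while keeping width.
Fraction kept = (0.562)/(1.160) ≈ 48.49%.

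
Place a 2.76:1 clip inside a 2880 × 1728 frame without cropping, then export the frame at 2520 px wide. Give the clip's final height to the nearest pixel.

At 2880×1728 the clip is width-limited, so height = 2880 / 2.760 ≈ 1043.48 px.
Scaling 2880 → 2520 is ×0.8750, so the height becomes 1043.48 × 0.8750 ≈ 913.04 px.

913 px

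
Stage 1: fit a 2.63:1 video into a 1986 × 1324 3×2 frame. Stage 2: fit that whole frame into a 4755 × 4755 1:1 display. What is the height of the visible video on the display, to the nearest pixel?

Inside the 1986×1324 canvas the video is width-limited at 1986.00 × 755.13.
The 3×2 canvas is width-limited in 4755×4755, giving 4755.00 × 3170.00; scale factor 2.3943.
The video scales with it: height 755.13 × 2.3943 ≈ 1807.98.

1808 px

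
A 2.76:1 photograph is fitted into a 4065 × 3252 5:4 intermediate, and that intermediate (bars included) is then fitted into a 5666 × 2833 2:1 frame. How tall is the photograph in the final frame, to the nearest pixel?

1283 px

Inside the 4065×3252 canvas the photograph is width-limited at 4065.00 × 1472.83.
5:4 in 5666×2833: fills the height, so the intermediate becomes 3541.25 × 2833.00 — a scale of ×0.8712.
Applying the same ×0.8712: 1472.83 → 1283.06.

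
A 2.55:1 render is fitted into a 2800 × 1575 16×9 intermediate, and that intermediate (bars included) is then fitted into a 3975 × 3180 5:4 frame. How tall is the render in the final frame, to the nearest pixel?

First fit — 2.55:1 into 2800×1575 spans the width: 2800.00 × 1098.04.
Second fit — the 16×9 canvas into 3975×3180 spans the width: 3975.00 × 2235.94 (×1.4196 from 2800×1575).
So the render's height is 1098.04 × 1.4196 ≈ 1558.82.

1559 px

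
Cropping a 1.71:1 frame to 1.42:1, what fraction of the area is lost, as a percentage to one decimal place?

17.0%

The height stays; only width is cut (since 1.42:1 is narrower than 1.71:1).
Fraction kept = (1.420)/(1.710) ≈ 83.04%, so 16.96% is lost.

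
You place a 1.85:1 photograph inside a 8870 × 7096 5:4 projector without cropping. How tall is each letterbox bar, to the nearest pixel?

1.85:1 is wider than 5:4, so it spans the full width.
Content height = 8870 / 1.850 ≈ 4794.59 px.
7096 − 4794.59 = 2301.41 px of bars (1150.70 each).

1151 px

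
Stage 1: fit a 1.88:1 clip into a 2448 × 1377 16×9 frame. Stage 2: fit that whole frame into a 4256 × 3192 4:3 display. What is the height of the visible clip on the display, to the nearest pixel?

First fit — 1.88:1 into 2448×1377 spans the width: 2448.00 × 1302.13.
16×9 in 4256×3192: fills the width, so the intermediate becomes 4256.00 × 2394.00 — a scale of ×1.7386.
Applying the same ×1.7386: 1302.13 → 2263.83.

2264 px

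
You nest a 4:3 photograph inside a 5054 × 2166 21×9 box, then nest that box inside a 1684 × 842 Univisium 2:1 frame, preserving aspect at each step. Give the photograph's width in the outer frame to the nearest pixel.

962 px

First fit — 4:3 into 5054×2166 spans the height: 2888.00 × 2166.00.
21×9 in 1684×842: fills the width, so the intermediate becomes 1684.00 × 721.71 — a scale of ×0.3332.
Applying the same ×0.3332: 2888.00 → 962.29.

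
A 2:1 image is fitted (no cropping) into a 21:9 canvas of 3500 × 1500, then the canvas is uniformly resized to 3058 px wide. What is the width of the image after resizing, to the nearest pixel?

2621 px

Fitted into 3500×1500, the image spans the height; its width is 1500 × 2/1 ≈ 3000.00 px.
Scaling 3500 → 3058 is ×0.8737, so the width becomes 3000.00 × 0.8737 ≈ 2621.14 px.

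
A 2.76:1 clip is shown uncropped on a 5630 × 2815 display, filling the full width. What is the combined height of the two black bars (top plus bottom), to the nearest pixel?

775 px

The clip is 5630 / 2.760 ≈ 2039.86 px tall.
Leftover height: 2815 − 2039.86 = 775.14 px.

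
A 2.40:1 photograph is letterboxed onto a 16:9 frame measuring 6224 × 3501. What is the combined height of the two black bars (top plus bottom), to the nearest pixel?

908 px

Since 2.400 > 1.778, the photograph is width-limited.
That makes the image 2593.33 px tall (6224 / 2.400).
Black = 3501 − 2593.33 = 907.67 px.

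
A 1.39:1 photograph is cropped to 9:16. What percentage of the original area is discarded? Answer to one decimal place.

The height stays; only width is cut (since 9:16 is narrower than 1.39:1).
Fraction kept = (0.562)/(1.390) ≈ 40.47%, so 59.53% is lost.

59.5%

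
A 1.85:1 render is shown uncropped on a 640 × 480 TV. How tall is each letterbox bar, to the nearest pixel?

67 px

1.85:1 (1.850) > 4×3 (1.333), so the render fills the width.
The render is 640 / 1.850 ≈ 345.95 px tall.
Black = 480 − 345.95 = 134.05 px, or 67.03 per bar.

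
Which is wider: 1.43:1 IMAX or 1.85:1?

1.43 and 1.85; 1.85 > 1.43.

1.85:1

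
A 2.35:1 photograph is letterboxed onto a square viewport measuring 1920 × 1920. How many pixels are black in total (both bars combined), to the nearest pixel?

2117719 pixels

2.35:1 (2.350) > square (1.000), so the photograph fills the width.
Content height = 1920 / 2.350 ≈ 817.0213 px.
Leftover height: 1920 − 817.0213 = 1102.9787 px.
That's 1102.9787 × 1920 ≈ 2117719 black pixels.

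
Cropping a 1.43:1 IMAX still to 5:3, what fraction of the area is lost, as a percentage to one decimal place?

Going from 1.43:1 IMAX to 5:3 means cutting height while keeping width.
(1.430)/(1.667) ≈ 0.858 of the area survives, leaving 14.20% discarded.

14.2%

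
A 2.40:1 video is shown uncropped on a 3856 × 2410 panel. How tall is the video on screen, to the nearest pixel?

2.40:1 is wider than 16:10, so it spans the full width.
That makes the image 1606.67 px tall (3856 / 2.400).

1607 px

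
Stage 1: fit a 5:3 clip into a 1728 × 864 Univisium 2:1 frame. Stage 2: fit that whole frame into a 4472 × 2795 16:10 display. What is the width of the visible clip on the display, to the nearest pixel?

Inside the 1728×864 canvas the clip is height-limited at 1440.00 × 864.00.
The Univisium 2:1 canvas is width-limited in 4472×2795, giving 4472.00 × 2236.00; scale factor 2.5880.
The clip scales with it: width 1440.00 × 2.5880 ≈ 3726.67.

3727 px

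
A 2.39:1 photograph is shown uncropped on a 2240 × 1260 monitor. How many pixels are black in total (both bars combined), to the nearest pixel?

Since 2.390 > 1.778, the photograph is width-limited.
The photograph is 2240 / 2.390 ≈ 937.2385 px tall.
1260 − 937.2385 = 322.7615 px of bars.
That's 322.7615 × 2240 ≈ 722986 black pixels.

722986 pixels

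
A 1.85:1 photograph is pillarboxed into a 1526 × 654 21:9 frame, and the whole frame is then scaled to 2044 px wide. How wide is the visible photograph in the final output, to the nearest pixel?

1621 px

In the 1526×654 frame the photograph fills the height: width = 654 × 1.850 ≈ 1209.90 px.
The frame scales by 2044/1526 = 1.3394; 1209.90 × 1.3394 ≈ 1620.60 px.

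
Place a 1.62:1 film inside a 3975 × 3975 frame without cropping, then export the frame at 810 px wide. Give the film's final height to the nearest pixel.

500 px

At 3975×3975 the film is width-limited, so height = 3975 / 1.620 ≈ 2453.70 px.
The frame scales by 810/3975 = 0.2038; 2453.70 × 0.2038 ≈ 500.00 px.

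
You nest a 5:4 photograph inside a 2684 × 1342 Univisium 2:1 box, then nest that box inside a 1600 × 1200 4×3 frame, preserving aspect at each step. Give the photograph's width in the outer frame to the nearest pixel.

First fit — 5:4 into 2684×1342 spans the height: 1677.50 × 1342.00.
The Univisium 2:1 canvas is width-limited in 1600×1200, giving 1600.00 × 800.00; scale factor 0.5961.
The photograph scales with it: width 1677.50 × 0.5961 ≈ 1000.00.

1000 px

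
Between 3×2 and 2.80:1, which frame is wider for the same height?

2.80:1

3×2 = 1.5 and 2.8; 2.8 > 1.5.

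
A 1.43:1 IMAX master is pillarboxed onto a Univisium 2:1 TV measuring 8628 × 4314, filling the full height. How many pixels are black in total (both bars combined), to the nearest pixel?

10608040 pixels

That makes the image 6169.0200 px wide (4314 × 1.430).
Leftover width: 8628 − 6169.0200 = 2458.9800 px.
Across the 4314-px span: 2458.9800 × 4314 ≈ 10608040 px.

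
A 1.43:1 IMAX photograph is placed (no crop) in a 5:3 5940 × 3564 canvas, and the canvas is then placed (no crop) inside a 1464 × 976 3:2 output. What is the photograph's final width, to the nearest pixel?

1256 px

First fit — 1.43:1 IMAX into 5940×3564 spans the height: 5096.52 × 3564.00.
The 5:3 canvas is width-limited in 1464×976, giving 1464.00 × 878.40; scale factor 0.2465.
The photograph scales with it: width 5096.52 × 0.2465 ≈ 1256.11.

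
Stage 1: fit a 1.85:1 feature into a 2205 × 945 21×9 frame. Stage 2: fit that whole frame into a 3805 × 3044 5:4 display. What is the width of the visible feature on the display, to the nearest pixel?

1.85:1 in 2205×945: fills the height, so the feature is 1748.25 × 945.00.
Second fit — the 21×9 canvas into 3805×3044 spans the width: 3805.00 × 1630.71 (×1.7256 from 2205×945).
The feature scales with it: width 1748.25 × 1.7256 ≈ 3016.82.

3017 px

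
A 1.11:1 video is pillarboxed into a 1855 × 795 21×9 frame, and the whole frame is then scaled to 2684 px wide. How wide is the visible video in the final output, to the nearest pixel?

1277 px

At 1855×795 the video is height-limited, so width = 795 × 1.110 ≈ 882.45 px.
The frame scales by 2684/1855 = 1.4469; 882.45 × 1.4469 ≈ 1276.82 px.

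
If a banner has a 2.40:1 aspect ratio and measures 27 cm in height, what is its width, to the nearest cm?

65 cm

At 2.40:1, 27 × 2.400 ≈ 64.80.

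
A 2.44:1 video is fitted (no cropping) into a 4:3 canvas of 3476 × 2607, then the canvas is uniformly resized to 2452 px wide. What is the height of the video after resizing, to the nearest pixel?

At 3476×2607 the video is width-limited, so height = 3476 / 2.440 ≈ 1424.59 px.
Resizing to 2452 px wide multiplies everything by 0.7054: 1424.59 → 1004.92 px.

1005 px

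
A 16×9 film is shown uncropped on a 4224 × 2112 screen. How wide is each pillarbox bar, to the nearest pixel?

235 px

16×9 (1.778) < Univisium 2:1 (2.000), so the film fills the height.
Content width = 2112 × 16/9 ≈ 3754.67 px.
4224 − 3754.67 = 469.33 px of bars (234.67 each).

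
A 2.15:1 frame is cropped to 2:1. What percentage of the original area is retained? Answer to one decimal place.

93.0%

Going from 2.15:1 to 2:1 means cutting width while keeping height.
Area ratio = (2.000)/(2.150) = 93.02% retained.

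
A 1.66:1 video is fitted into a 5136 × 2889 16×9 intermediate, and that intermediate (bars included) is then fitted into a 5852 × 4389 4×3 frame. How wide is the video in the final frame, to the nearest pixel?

5464 px

1.66:1 in 5136×2889: fills the height, so the video is 4795.74 × 2889.00.
Second fit — the 16×9 canvas into 5852×4389 spans the width: 5852.00 × 3291.75 (×1.1394 from 5136×2889).
So the video's width is 4795.74 × 1.1394 ≈ 5464.31.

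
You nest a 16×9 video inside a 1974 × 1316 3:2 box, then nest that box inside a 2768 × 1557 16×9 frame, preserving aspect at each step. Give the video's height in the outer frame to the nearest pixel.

1314 px

16×9 in 1974×1316: fills the width, so the video is 1974.00 × 1110.38.
3:2 in 2768×1557: fills the height, so the intermediate becomes 2335.50 × 1557.00 — a scale of ×1.1831.
The video scales with it: height 1110.38 × 1.1831 ≈ 1313.72.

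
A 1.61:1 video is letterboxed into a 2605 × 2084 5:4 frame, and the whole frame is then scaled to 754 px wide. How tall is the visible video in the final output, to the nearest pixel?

At 2605×2084 the video is width-limited, so height = 2605 / 1.610 ≈ 1618.01 px.
The frame scales by 754/2605 = 0.2894; 1618.01 × 0.2894 ≈ 468.32 px.

468 px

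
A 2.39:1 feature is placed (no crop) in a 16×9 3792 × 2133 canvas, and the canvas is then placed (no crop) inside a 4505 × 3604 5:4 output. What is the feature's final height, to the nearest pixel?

First fit — 2.39:1 into 3792×2133 spans the width: 3792.00 × 1586.61.
The 16×9 canvas is width-limited in 4505×3604, giving 4505.00 × 2534.06; scale factor 1.1880.
The feature scales with it: height 1586.61 × 1.1880 ≈ 1884.94.

1885 px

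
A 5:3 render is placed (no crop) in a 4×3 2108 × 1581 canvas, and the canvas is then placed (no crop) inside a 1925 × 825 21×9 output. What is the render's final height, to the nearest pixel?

660 px

First fit — 5:3 into 2108×1581 spans the width: 2108.00 × 1264.80.
4×3 in 1925×825: fills the height, so the intermediate becomes 1100.00 × 825.00 — a scale of ×0.5218.
The render scales with it: height 1264.80 × 0.5218 ≈ 660.00.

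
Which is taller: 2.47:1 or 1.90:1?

2.47 and 1.9; 2.47 > 1.9. The smaller width-to-height ratio is the taller frame.

1.90:1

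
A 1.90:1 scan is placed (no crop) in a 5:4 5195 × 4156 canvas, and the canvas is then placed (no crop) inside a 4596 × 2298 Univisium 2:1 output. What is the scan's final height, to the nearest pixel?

1512 px

Inside the 5195×4156 canvas the scan is width-limited at 5195.00 × 2734.21.
5:4 in 4596×2298: fills the height, so the intermediate becomes 2872.50 × 2298.00 — a scale of ×0.5529.
The scan scales with it: height 2734.21 × 0.5529 ≈ 1511.84.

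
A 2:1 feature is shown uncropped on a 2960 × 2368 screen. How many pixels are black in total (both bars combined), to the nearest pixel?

2628480 pixels

2:1 (2.000) > 5:4 (1.250), so the feature fills the width.
Content height = 2960 × 1/2 ≈ 1480.0000 px.
Black = 2368 − 1480.0000 = 888.0000 px.
Bar area = 888.0000 × 2960 ≈ 2628480 px.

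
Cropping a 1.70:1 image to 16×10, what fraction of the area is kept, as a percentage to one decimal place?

94.1%

16×10 is narrower than 1.70:1, so the crop keeps the full height and trims the width.
Fraction kept = (1.600)/(1.700) ≈ 94.12%.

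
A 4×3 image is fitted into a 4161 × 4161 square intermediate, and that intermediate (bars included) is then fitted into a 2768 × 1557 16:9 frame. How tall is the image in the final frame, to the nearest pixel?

Inside the 4161×4161 canvas the image is width-limited at 4161.00 × 3120.75.
Second fit — the square canvas into 2768×1557 spans the height: 1557.00 × 1557.00 (×0.3742 from 4161×4161).
So the image's height is 3120.75 × 0.3742 ≈ 1167.75.

1168 px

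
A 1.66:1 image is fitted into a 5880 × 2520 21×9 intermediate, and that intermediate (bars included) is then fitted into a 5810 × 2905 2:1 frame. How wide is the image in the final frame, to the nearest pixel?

First fit — 1.66:1 into 5880×2520 spans the height: 4183.20 × 2520.00.
Second fit — the 21×9 canvas into 5810×2905 spans the width: 5810.00 × 2490.00 (×0.9881 from 5880×2520).
Applying the same ×0.9881: 4183.20 → 4133.40.

4133 px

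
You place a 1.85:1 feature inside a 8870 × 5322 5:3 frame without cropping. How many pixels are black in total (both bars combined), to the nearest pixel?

4678086 pixels

1.85:1 (1.850) > 5:3 (1.667), so the feature fills the width.
The feature is 8870 / 1.850 ≈ 4794.5946 px tall.
5322 − 4794.5946 = 527.4054 px of bars.
Across the 8870-px span: 527.4054 × 8870 ≈ 4678086 px.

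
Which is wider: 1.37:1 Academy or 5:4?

1.37:1 Academy

1.37 and 5:4 = 1.25; 1.37 > 1.25.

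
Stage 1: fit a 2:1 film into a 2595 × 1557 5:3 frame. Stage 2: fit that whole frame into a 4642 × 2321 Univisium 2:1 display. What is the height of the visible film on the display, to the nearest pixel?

1934 px

Inside the 2595×1557 canvas the film is width-limited at 2595.00 × 1297.50.
The 5:3 canvas is height-limited in 4642×2321, giving 3868.33 × 2321.00; scale factor 1.4907.
The film scales with it: height 1297.50 × 1.4907 ≈ 1934.17.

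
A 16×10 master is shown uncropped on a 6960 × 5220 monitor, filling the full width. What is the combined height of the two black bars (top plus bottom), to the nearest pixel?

Content height = 6960 × 10/16 ≈ 4350.00 px.
Black = 5220 − 4350.00 = 870.00 px.

870 px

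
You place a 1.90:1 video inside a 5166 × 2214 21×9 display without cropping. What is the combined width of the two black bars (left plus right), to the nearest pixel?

959 px

1.90:1 is narrower than 21×9, so it spans the full height.
Content width = 2214 × 1.900 ≈ 4206.60 px.
Leftover width: 5166 − 4206.60 = 959.40 px.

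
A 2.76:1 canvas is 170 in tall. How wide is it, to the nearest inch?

At 2.76:1, 170 × 2.760 ≈ 469.20.

469 in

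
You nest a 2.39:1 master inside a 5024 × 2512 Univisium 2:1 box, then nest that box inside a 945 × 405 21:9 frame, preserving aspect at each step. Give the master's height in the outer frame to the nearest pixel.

Inside the 5024×2512 canvas the master is width-limited at 5024.00 × 2102.09.
Univisium 2:1 in 945×405: fills the height, so the intermediate becomes 810.00 × 405.00 — a scale of ×0.1612.
So the master's height is 2102.09 × 0.1612 ≈ 338.91.

339 px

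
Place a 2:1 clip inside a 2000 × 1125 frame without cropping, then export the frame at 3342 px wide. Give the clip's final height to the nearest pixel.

In the 2000×1125 frame the clip fills the width: height = 2000 × 1/2 ≈ 1000.00 px.
Scaling 2000 → 3342 is ×1.6710, so the height becomes 1000.00 × 1.6710 ≈ 1671.00 px.

1671 px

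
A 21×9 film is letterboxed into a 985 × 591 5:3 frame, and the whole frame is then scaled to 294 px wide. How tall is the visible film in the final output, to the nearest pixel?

126 px

At 985×591 the film is width-limited, so height = 985 × 9/21 ≈ 422.14 px.
Resizing to 294 px wide multiplies everything by 0.2985: 422.14 → 126.00 px.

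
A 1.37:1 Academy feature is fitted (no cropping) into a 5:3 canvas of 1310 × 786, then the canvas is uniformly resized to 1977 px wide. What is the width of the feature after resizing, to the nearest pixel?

At 1310×786 the feature is height-limited, so width = 786 × 1.370 ≈ 1076.82 px.
Resizing to 1977 px wide multiplies everything by 1.5092: 1076.82 → 1625.09 px.

1625 px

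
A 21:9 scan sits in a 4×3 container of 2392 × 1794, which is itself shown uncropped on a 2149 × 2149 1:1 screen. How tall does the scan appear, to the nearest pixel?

First fit — 21:9 into 2392×1794 spans the width: 2392.00 × 1025.14.
The 4×3 canvas is width-limited in 2149×2149, giving 2149.00 × 1611.75; scale factor 0.8984.
The scan scales with it: height 1025.14 × 0.8984 ≈ 921.00.

921 px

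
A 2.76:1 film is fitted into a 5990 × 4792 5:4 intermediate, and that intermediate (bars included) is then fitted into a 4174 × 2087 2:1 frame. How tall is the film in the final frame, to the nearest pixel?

945 px

Inside the 5990×4792 canvas the film is width-limited at 5990.00 × 2170.29.
The 5:4 canvas is height-limited in 4174×2087, giving 2608.75 × 2087.00; scale factor 0.4355.
Applying the same ×0.4355: 2170.29 → 945.20.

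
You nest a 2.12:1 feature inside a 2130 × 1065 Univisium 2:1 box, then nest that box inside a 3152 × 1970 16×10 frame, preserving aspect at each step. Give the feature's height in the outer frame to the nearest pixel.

1487 px

Inside the 2130×1065 canvas the feature is width-limited at 2130.00 × 1004.72.
Second fit — the Univisium 2:1 canvas into 3152×1970 spans the width: 3152.00 × 1576.00 (×1.4798 from 2130×1065).
So the feature's height is 1004.72 × 1.4798 ≈ 1486.79.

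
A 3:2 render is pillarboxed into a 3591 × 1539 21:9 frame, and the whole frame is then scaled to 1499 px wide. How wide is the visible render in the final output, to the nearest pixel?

At 3591×1539 the render is height-limited, so width = 1539 × 3/2 ≈ 2308.50 px.
Scaling 3591 → 1499 is ×0.4174, so the width becomes 2308.50 × 0.4174 ≈ 963.64 px.

964 px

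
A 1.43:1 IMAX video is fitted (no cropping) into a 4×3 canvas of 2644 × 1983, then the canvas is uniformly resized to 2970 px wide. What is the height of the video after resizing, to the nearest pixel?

In the 2644×1983 frame the video fills the width: height = 2644 / 1.430 ≈ 1848.95 px.
Scaling 2644 → 2970 is ×1.1233, so the height becomes 1848.95 × 1.1233 ≈ 2076.92 px.

2077 px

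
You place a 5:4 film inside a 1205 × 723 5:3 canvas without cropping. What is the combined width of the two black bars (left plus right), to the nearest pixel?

Since 1.250 < 1.667, the film is height-limited.
Content width = 723 × 5/4 ≈ 903.75 px.
Leftover width: 1205 − 903.75 = 301.25 px.

301 px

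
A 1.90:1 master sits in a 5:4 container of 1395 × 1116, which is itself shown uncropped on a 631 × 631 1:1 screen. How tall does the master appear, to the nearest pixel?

332 px

1.90:1 in 1395×1116: fills the width, so the master is 1395.00 × 734.21.
Second fit — the 5:4 canvas into 631×631 spans the width: 631.00 × 504.80 (×0.4523 from 1395×1116).
The master scales with it: height 734.21 × 0.4523 ≈ 332.11.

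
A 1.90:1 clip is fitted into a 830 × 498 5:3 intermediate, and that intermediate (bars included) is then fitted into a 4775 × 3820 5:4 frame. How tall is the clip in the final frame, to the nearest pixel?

1.90:1 in 830×498: fills the width, so the clip is 830.00 × 436.84.
The 5:3 canvas is width-limited in 4775×3820, giving 4775.00 × 2865.00; scale factor 5.7530.
So the clip's height is 436.84 × 5.7530 ≈ 2513.16.

2513 px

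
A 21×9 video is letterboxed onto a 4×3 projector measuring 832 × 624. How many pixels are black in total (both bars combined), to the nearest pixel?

222501 pixels

21×9 (2.333) > 4×3 (1.333), so the video fills the width.
The video is 832 × 9/21 ≈ 356.5714 px tall.
Black = 624 − 356.5714 = 267.4286 px.
That's 267.4286 × 832 ≈ 222501 black pixels.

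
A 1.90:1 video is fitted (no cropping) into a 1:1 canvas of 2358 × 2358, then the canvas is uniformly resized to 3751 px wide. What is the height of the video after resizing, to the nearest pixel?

At 2358×2358 the video is width-limited, so height = 2358 / 1.900 ≈ 1241.05 px.
Resizing to 3751 px wide multiplies everything by 1.5908: 1241.05 → 1974.21 px.

1974 px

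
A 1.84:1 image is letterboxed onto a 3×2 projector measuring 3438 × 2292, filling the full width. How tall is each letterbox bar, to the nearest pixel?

212 px

That makes the image 1868.48 px tall (3438 / 1.840).
2292 − 1868.48 = 423.52 px of bars (211.76 each).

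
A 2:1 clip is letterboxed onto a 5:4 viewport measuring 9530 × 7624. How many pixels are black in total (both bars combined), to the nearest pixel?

27246270 pixels

2:1 (2.000) > 5:4 (1.250), so the clip fills the width.
The clip is 9530 × 1/2 ≈ 4765.0000 px tall.
Black = 7624 − 4765.0000 = 2859.0000 px.
That's 2859.0000 × 9530 ≈ 27246270 black pixels.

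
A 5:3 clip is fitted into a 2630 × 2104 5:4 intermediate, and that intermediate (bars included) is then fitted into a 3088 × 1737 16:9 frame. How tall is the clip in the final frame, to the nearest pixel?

1303 px

5:3 in 2630×2104: fills the width, so the clip is 2630.00 × 1578.00.
Second fit — the 5:4 canvas into 3088×1737 spans the height: 2171.25 × 1737.00 (×0.8256 from 2630×2104).
Applying the same ×0.8256: 1578.00 → 1302.75.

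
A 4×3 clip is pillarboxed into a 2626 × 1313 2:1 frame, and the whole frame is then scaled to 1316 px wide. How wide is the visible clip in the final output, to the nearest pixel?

At 2626×1313 the clip is height-limited, so width = 1313 × 4/3 ≈ 1750.67 px.
Scaling 2626 → 1316 is ×0.5011, so the width becomes 1750.67 × 0.5011 ≈ 877.33 px.

877 px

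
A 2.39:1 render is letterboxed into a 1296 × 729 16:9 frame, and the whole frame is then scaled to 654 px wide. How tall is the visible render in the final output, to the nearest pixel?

274 px

Fitted into 1296×729, the render spans the width; its height is 1296 / 2.390 ≈ 542.26 px.
Scaling 1296 → 654 is ×0.5046, so the height becomes 542.26 × 0.5046 ≈ 273.64 px.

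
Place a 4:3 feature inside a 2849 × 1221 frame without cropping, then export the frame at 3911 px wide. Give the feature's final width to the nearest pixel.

2235 px

Fitted into 2849×1221, the feature spans the height; its width is 1221 × 4/3 ≈ 1628.00 px.
The frame scales by 3911/2849 = 1.3728; 1628.00 × 1.3728 ≈ 2234.86 px.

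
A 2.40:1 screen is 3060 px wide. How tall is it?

1275 px

At 2.40:1, 3060 / 2.400 ≈ 1275.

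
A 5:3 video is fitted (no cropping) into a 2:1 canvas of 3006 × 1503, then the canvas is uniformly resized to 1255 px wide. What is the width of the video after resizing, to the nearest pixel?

At 3006×1503 the video is height-limited, so width = 1503 × 5/3 ≈ 2505.00 px.
Resizing to 1255 px wide multiplies everything by 0.4175: 2505.00 → 1045.83 px.

1046 px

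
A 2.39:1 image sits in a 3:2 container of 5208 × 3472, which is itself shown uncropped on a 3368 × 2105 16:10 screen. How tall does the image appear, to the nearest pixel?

1321 px

Inside the 5208×3472 canvas the image is width-limited at 5208.00 × 2179.08.
Second fit — the 3:2 canvas into 3368×2105 spans the height: 3157.50 × 2105.00 (×0.6063 from 5208×3472).
So the image's height is 2179.08 × 0.6063 ≈ 1321.13.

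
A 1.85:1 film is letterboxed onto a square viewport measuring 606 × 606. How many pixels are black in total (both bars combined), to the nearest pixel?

168730 pixels

1.85:1 is wider than square, so it spans the full width.
The film is 606 / 1.850 ≈ 327.5676 px tall.
Black = 606 − 327.5676 = 278.4324 px.
Bar area = 278.4324 × 606 ≈ 168730 px.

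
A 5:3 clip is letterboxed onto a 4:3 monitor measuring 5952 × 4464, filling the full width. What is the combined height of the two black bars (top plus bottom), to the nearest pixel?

893 px

The clip is 5952 × 3/5 ≈ 3571.20 px tall.
4464 − 3571.20 = 892.80 px of bars.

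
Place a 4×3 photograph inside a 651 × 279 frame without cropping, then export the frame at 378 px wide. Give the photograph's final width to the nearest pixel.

216 px

Fitted into 651×279, the photograph spans the height; its width is 279 × 4/3 ≈ 372.00 px.
Scaling 651 → 378 is ×0.5806, so the width becomes 372.00 × 0.5806 ≈ 216.00 px.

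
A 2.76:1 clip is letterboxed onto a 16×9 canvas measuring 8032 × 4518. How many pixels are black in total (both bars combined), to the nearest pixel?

12914292 pixels

2.76:1 is wider than 16×9, so it spans the full width.
The clip is 8032 / 2.760 ≈ 2910.1449 px tall.
4518 − 2910.1449 = 1607.8551 px of bars.
That's 1607.8551 × 8032 ≈ 12914292 black pixels.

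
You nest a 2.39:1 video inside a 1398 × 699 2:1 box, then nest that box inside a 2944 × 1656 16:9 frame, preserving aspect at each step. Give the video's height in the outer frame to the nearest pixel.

First fit — 2.39:1 into 1398×699 spans the width: 1398.00 × 584.94.
Second fit — the 2:1 canvas into 2944×1656 spans the width: 2944.00 × 1472.00 (×2.1059 from 1398×699).
So the video's height is 584.94 × 2.1059 ≈ 1231.80.

1232 px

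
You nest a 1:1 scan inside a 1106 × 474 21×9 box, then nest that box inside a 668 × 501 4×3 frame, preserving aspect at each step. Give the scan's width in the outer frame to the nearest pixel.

286 px

First fit — 1:1 into 1106×474 spans the height: 474.00 × 474.00.
Second fit — the 21×9 canvas into 668×501 spans the width: 668.00 × 286.29 (×0.6040 from 1106×474).
Applying the same ×0.6040: 474.00 → 286.29.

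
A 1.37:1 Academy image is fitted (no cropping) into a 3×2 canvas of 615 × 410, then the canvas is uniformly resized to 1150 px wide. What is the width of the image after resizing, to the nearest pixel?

In the 615×410 frame the image fills the height: width = 410 × 1.370 ≈ 561.70 px.
The frame scales by 1150/615 = 1.8699; 561.70 × 1.8699 ≈ 1050.33 px.

1050 px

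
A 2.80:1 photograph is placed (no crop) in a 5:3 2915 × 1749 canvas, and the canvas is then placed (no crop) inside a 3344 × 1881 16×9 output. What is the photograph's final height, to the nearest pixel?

1120 px

First fit — 2.80:1 into 2915×1749 spans the width: 2915.00 × 1041.07.
Second fit — the 5:3 canvas into 3344×1881 spans the height: 3135.00 × 1881.00 (×1.0755 from 2915×1749).
So the photograph's height is 1041.07 × 1.0755 ≈ 1119.64.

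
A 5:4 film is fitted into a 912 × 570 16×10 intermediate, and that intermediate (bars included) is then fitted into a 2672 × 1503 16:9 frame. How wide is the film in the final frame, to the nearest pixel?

1879 px

Inside the 912×570 canvas the film is height-limited at 712.50 × 570.00.
16×10 in 2672×1503: fills the height, so the intermediate becomes 2404.80 × 1503.00 — a scale of ×2.6368.
The film scales with it: width 712.50 × 2.6368 ≈ 1878.75.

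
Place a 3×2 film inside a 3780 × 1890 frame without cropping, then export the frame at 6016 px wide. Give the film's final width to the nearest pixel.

At 3780×1890 the film is height-limited, so width = 1890 × 3/2 ≈ 2835.00 px.
Resizing to 6016 px wide multiplies everything by 1.5915: 2835.00 → 4512.00 px.

4512 px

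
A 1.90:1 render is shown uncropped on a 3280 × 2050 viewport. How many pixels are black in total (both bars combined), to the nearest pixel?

1.90:1 (1.900) > 16×10 (1.600), so the render fills the width.
The render is 3280 / 1.900 ≈ 1726.3158 px tall.
Leftover height: 2050 − 1726.3158 = 323.6842 px.
Bar area = 323.6842 × 3280 ≈ 1061684 px.

1061684 pixels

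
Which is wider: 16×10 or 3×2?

16×10

16×10 = 1.6 and 3×2 = 1.5; 1.6 > 1.5.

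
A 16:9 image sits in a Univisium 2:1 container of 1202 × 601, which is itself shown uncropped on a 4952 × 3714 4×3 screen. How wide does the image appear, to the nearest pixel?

4402 px

Inside the 1202×601 canvas the image is height-limited at 1068.44 × 601.00.
Second fit — the Univisium 2:1 canvas into 4952×3714 spans the width: 4952.00 × 2476.00 (×4.1198 from 1202×601).
The image scales with it: width 1068.44 × 4.1198 ≈ 4401.78.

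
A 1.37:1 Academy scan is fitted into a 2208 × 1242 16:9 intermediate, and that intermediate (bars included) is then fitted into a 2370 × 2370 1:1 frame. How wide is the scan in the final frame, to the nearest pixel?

1826 px

Inside the 2208×1242 canvas the scan is height-limited at 1701.54 × 1242.00.
Second fit — the 16:9 canvas into 2370×2370 spans the width: 2370.00 × 1333.12 (×1.0734 from 2208×1242).
Applying the same ×1.0734: 1701.54 → 1826.38.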